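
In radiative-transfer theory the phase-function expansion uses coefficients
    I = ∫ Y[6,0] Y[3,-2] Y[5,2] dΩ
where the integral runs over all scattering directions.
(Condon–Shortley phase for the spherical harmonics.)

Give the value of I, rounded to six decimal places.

-0.165130

m-sum 0 ✓  L=14 even ✓  3≤5≤9 ✓
Π(2lᵢ+1) = 13×7×11 = 1001
triangle coeff Δ(6,3,5) = 1/675675
Σ_t [1,3]: t=1:−1/8640 t=2:+1/2304 t=3:−1/8640 = 7/34560
(3j)²=7/429 [(6 3 5; 0 0 0)], sign=-1
Σ_t [0,1]: t=0:+1/34560 t=1:−1/8640 = -1/11520
(3j)²=3/143 [(6 3 5; 0 -2 2)], sign=+1
⇒ 4πI² = 49/143
I = (-1)√(49/143/(4π)) = -0.16512966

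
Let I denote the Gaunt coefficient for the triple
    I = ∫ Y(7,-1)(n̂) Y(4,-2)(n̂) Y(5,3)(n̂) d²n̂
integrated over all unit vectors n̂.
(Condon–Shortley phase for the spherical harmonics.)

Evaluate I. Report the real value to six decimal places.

0.161478

m-sum 0 ✓  L=16 even ✓  3≤5≤11 ✓
Π(2lᵢ+1) = 15×9×11 = 1485
triangle coeff Δ(7,4,5) = 1/6126120
Σ_t [2,4]: t=2:+1/69120 t=3:−1/20736 t=4:+1/69120 = -1/51840
(3j)²=280/21879 [(7 4 5; 0 0 0)], sign=+1
Σ_t [0,2]: t=0:+1/58060800 t=1:−1/604800 t=2:+1/138240 = 13/2322432
(3j)²=1625/94248 [(7 4 5; -1 -2 3)], sign=+1
⇒ 4πI² = 3125/9537
I = (+1)√(3125/9537/(4π)) = 0.16147831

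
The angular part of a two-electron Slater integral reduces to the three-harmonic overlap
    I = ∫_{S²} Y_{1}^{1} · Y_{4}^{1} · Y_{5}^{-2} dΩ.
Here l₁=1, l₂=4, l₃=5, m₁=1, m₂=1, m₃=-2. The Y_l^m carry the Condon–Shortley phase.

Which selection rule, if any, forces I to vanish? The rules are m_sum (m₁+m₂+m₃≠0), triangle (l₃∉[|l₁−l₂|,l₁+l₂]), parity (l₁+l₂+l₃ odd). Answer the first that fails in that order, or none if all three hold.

none

m₁+m₂+m₃ = 1 + 1 − 2 = 0  ✓
triangle: |1−4|=3 ≤ l₃=5 ≤ 1+4=5  ✓
parity: l₁+l₂+l₃ = 10 is even  ✓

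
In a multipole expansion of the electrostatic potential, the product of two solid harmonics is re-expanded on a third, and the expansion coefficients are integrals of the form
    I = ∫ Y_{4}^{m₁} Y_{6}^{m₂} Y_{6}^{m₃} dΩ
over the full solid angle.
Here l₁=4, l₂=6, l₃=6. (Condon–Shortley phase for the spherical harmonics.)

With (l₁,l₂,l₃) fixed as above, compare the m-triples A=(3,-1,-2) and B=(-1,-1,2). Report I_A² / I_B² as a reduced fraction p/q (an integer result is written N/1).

343/2809

l's match ⇒ only the (l;m) 3-j factors differ between A and B.
A: triangle coeff Δ(4,6,6) = 1/15315300; Σ_t [0,1]: t=0:+1/103680 t=1:−1/82944 = -1/414720; (3j)²=49/43758 [(4 6 6; 3 -1 -2)], sign=-1
B: triangle coeff Δ(4,6,6) = 1/15315300; Σ_t [1,4]: t=1:−1/82944 t=2:+1/17280 t=3:−1/34560 t=4:+1/725760 = 53/2903040; (3j)²=2809/306306 [(4 6 6; -1 -1 2)], sign=+1
I_A²/I_B² = (49/43758)/(2809/306306) = 343/2809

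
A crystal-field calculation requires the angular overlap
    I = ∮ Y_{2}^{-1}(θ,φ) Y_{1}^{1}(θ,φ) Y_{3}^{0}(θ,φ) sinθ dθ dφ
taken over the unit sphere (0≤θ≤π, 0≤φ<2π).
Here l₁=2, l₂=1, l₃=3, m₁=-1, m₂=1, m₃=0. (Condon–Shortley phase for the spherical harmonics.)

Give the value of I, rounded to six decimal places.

0.143048

Rules hold: Σm=0, L=6 even, 1≤3≤3.
N = 5·3·7 = 105
Δ = 0!·4!·2!/7! = 1/105
Racah Σ t=0..0: t=0:+1/4 = 1/4
⇒ 3j(2 1 3; 0 0 0)² = 3/35, sgn -1
Racah Σ t=0..0: t=0:+1/12 = 1/12
⇒ 3j(2 1 3; -1 1 0)² = 1/35, sgn -1
4πI² = N·(3j₀)²·(3jₘ)² = 9/35
I = +1·√(0.257143/4π) = 0.14304817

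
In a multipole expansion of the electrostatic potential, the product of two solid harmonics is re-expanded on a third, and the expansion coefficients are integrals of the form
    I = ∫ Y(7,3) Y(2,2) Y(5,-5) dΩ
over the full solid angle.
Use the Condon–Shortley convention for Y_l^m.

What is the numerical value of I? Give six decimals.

Checks pass: Σm=0; 14 even; l₃=5∈[5,9].
(2·7+1)(2·2+1)(2·5+1) = 825
Δ: 4! 10! 0! / 15! → 1/15015
sum: t=2:+1/57600 = 1/57600
3j²(7 2 5; 0 0 0) = Δ·Π!·Σ² = 21/715  (sign -1)
sum: t=4:+1/87091200 = 1/87091200
3j²(7 2 5; 3 2 -5) = Δ·Π!·Σ² = 1/15015  (sign +1)
combine: 4πI² = 825·21/715·1/15015 = 3/1859
take √, sign -1: I = -0.01133225

-0.011332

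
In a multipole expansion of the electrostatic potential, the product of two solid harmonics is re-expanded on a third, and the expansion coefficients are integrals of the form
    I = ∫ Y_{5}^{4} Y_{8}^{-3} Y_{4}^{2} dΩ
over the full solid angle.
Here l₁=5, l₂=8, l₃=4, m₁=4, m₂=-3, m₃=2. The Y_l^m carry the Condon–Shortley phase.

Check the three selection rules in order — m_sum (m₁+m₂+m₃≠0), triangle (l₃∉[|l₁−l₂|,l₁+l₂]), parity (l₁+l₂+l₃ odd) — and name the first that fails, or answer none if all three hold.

m_sum

azimuthal sum: 4 − 3 + 2 = 3  ✗
3 ≤ 4 ≤ 13 (triangle on l)
L = 5 + 8 + 4 = 17 (odd)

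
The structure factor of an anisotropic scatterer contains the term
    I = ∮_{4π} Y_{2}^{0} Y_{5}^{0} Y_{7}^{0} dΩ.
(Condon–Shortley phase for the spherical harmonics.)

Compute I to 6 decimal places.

Checks pass: Σm=0; 14 even; l₃=7∈[3,7].
(2·2+1)(2·5+1)(2·7+1) = 825
Δ: 0! 4! 10! / 15! → 1/15015
sum: t=0:+1/57600 = 1/57600
3j²(2 5 7; 0 0 0) = Δ·Π!·Σ² = 21/715  (sign -1)
(m-triple is (0,0,0) — same symbol as above.)
combine: 4πI² = 825·21/715·21/715 = 1323/1859
take √, sign +1: I = 0.23797717

0.237977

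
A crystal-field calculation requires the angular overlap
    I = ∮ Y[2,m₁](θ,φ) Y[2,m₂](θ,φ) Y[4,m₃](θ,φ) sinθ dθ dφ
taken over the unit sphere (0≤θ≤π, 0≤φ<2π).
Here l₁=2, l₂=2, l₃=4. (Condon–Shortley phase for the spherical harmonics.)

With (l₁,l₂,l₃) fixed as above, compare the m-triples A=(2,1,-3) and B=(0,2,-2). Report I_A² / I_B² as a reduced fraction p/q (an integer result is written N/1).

Same 2,2,4: normalisation and zero-m 3j drop out of the ratio.
A: Δ: 0! 4! 4! / 9! → 1/630; sum: t=0:+1/144 = 1/144; 3j²(2 2 4; 2 1 -3) = Δ·Π!·Σ² = 1/18  (sign -1)
B: Δ: 0! 4! 4! / 9! → 1/630; sum: t=0:+1/96 = 1/96; 3j²(2 2 4; 0 2 -2) = Δ·Π!·Σ² = 1/42  (sign +1)
I_A²/I_B² = (1/18)/(1/42) = 7/3

7/3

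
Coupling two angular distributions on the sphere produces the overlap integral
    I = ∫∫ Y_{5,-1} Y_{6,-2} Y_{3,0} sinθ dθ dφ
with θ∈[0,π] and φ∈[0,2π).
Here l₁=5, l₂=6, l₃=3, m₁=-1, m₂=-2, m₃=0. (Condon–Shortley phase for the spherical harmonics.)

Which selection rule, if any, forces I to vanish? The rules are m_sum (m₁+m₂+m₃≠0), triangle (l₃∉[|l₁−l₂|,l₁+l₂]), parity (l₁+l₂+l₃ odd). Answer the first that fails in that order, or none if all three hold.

azimuthal sum: -1 − 2 + 0 = -3  ✗
1 ≤ 3 ≤ 11 (triangle on l)
L = 5 + 6 + 3 = 14 (even)

m_sum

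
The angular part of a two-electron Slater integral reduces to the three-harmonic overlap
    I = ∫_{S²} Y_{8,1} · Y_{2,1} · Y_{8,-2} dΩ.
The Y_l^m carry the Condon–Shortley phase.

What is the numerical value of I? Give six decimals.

Checks pass: Σm=0; 18 even; l₃=8∈[6,10].
(2·8+1)(2·2+1)(2·8+1) = 1445
Δ: 2! 14! 2! / 19! → 1/348840
sum: t=0:+1/116121600 t=1:−1/25401600 t=2:+1/116121600 = -1/45158400
3j²(8 2 8; 0 0 0) = Δ·Π!·Σ² = 24/1615  (sign -1)
sum: t=1:−1/58060800 t=2:+1/87091200 = -1/174182400
3j²(8 2 8; 1 1 -2) = Δ·Π!·Σ² = 7/2584  (sign -1)
combine: 4πI² = 1445·24/1615·7/2584 = 21/361
take √, sign +1: I = 0.06803793

0.068038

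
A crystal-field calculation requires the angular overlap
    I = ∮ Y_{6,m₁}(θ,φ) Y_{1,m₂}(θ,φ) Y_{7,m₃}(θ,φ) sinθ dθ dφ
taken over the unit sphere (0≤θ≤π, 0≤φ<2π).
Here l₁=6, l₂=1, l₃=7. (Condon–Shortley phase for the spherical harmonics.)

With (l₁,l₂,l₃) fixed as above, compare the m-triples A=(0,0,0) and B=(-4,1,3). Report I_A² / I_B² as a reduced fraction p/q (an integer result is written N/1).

Shared (l₁,l₂,l₃)=(6,1,7): N and (l;000)² cancel in I_A²/I_B².
A: Δ = 0!·12!·2!/15! = 1/1365; Racah Σ t=0..0: t=0:+1/518400 = 1/518400; ⇒ 3j(6 1 7; 0 0 0)² = 7/195, sgn -1
B: Δ = 0!·12!·2!/15! = 1/1365; Racah Σ t=0..0: t=0:+1/14515200 = 1/14515200; ⇒ 3j(6 1 7; -4 1 3)² = 2/455, sgn +1
I_A²/I_B² = (7/195)/(2/455) = 49/6

49/6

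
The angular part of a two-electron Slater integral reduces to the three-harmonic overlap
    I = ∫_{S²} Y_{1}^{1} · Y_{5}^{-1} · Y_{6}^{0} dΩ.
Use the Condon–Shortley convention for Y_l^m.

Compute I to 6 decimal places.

Rules hold: Σm=0, L=12 even, 4≤6≤6.
N = 3·11·13 = 429
Δ = 0!·2!·10!/13! = 1/858
Racah Σ t=0..0: t=0:+1/14400 = 1/14400
⇒ 3j(1 5 6; 0 0 0)² = 6/143, sgn +1
Racah Σ t=0..0: t=0:+1/34560 = 1/34560
⇒ 3j(1 5 6; 1 -1 0)² = 5/286, sgn +1
4πI² = N·(3j₀)²·(3jₘ)² = 45/143
I = +1·√(0.314685/4π) = 0.15824621

0.158246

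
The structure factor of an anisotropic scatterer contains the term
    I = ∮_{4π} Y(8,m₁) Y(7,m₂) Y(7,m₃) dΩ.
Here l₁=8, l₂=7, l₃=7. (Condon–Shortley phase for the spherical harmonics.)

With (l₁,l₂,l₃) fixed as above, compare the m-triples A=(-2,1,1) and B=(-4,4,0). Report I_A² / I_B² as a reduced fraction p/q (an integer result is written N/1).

6000/2527

l's match ⇒ only the (l;m) 3-j factors differ between A and B.
A: triangle coeff Δ(8,7,7) = 1/22086194130; Σ_t [2,8]: t=2:+1/41803776000 t=3:−1/435456000 t=4:+1/39813120 t=5:−1/18662400 t=6:+1/39813120 t=7:−1/435456000 t=8:+1/41803776000 = -11/1393459200; (3j)²=600/96577 [(8 7 7; -2 1 1)], sign=-1
B: triangle coeff Δ(8,7,7) = 1/22086194130; Σ_t [5,8]: t=5:−1/2612736000 t=6:+1/248832000 t=7:−1/174182400 t=8:+1/836075520 = -19/20901888000; (3j)²=133/50830 [(8 7 7; -4 4 0)], sign=+1
I_A²/I_B² = (600/96577)/(133/50830) = 6000/2527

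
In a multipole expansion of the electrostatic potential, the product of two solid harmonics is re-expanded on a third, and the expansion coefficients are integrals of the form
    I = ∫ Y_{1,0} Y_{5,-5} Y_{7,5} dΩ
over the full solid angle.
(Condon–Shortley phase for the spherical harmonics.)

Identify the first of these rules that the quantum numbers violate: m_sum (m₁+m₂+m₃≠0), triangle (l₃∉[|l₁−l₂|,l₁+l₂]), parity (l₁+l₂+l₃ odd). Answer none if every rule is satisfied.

m₁+m₂+m₃ = 0 − 5 + 5 = 0  ✓
triangle: |1−5|=4 ≤ l₃=7 ≤ 1+5=6  ✗
parity: l₁+l₂+l₃ = 13 is odd

triangle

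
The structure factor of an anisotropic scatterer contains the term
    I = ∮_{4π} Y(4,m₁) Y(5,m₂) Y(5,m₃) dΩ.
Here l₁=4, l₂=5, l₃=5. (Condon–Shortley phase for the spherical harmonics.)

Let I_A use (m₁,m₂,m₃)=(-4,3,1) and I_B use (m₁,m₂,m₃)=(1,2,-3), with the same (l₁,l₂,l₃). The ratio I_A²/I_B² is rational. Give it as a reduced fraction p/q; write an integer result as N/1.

2/1

l's match ⇒ only the (l;m) 3-j factors differ between A and B.
A: triangle coeff Δ(4,5,5) = 1/3153150; Σ_t [4,4]: t=4:+1/27648 = 1/27648; (3j)²=10/429 [(4 5 5; -4 3 1)], sign=+1
B: triangle coeff Δ(4,5,5) = 1/3153150; Σ_t [1,3]: t=1:−1/17280 t=2:+1/2880 t=3:−1/6912 = 1/6912; (3j)²=5/429 [(4 5 5; 1 2 -3)], sign=+1
I_A²/I_B² = (10/429)/(5/429) = 2/1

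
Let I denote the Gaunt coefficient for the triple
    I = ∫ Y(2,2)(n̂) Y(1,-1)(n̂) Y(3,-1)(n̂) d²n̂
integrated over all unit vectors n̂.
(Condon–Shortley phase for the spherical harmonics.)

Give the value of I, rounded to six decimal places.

Checks pass: Σm=0; 6 even; l₃=3∈[1,3].
(2·2+1)(2·1+1)(2·3+1) = 105
Δ: 0! 4! 2! / 7! → 1/105
sum: t=0:+1/4 = 1/4
3j²(2 1 3; 0 0 0) = Δ·Π!·Σ² = 3/35  (sign -1)
sum: t=0:+1/48 = 1/48
3j²(2 1 3; 2 -1 -1) = Δ·Π!·Σ² = 1/105  (sign +1)
combine: 4πI² = 105·3/35·1/105 = 3/35
take √, sign -1: I = -0.08258890

-0.082589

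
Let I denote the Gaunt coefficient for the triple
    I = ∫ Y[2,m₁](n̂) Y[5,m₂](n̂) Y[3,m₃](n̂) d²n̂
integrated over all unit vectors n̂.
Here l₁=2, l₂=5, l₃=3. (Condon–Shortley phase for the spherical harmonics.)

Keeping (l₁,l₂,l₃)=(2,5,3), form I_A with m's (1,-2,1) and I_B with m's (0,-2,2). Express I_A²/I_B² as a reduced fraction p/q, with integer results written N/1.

l's match ⇒ only the (l;m) 3-j factors differ between A and B.
A: triangle coeff Δ(2,5,3) = 1/2310; Σ_t [1,1]: t=1:−1/288 = -1/288; (3j)²=1/22 [(2 5 3; 1 -2 1)], sign=-1
B: triangle coeff Δ(2,5,3) = 1/2310; Σ_t [2,2]: t=2:+1/480 = 1/480; (3j)²=3/110 [(2 5 3; 0 -2 2)], sign=-1
I_A²/I_B² = (1/22)/(3/110) = 5/3

5/3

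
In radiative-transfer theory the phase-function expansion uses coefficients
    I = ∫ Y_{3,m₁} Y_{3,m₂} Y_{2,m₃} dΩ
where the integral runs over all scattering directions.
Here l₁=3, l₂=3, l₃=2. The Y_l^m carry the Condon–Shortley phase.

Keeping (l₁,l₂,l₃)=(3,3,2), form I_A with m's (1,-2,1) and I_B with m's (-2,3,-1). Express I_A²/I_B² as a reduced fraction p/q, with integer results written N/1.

Same 3,3,2: normalisation and zero-m 3j drop out of the ratio.
A: Δ: 4! 2! 2! / 9! → 1/3780; sum: t=0:+1/48 t=1:−1/12 = -1/16; 3j²(3 3 2; 1 -2 1) = Δ·Π!·Σ² = 1/28  (sign +1)
B: Δ: 4! 2! 2! / 9! → 1/3780; sum: t=4:+1/48 = 1/48; 3j²(3 3 2; -2 3 -1) = Δ·Π!·Σ² = 5/84  (sign -1)
I_A²/I_B² = (1/28)/(5/84) = 3/5

3/5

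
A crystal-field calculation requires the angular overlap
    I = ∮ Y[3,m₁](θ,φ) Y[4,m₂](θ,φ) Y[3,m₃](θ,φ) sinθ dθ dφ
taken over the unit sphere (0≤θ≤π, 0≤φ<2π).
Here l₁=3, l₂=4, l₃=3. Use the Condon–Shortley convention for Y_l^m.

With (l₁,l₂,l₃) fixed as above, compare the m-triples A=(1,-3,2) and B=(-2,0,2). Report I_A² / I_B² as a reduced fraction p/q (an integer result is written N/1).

l's match ⇒ only the (l;m) 3-j factors differ between A and B.
A: triangle coeff Δ(3,4,3) = 1/34650; Σ_t [0,1]: t=0:+1/288 t=1:−1/144 = -1/288; (3j)²=1/99 [(3 4 3; 1 -3 2)], sign=+1
B: triangle coeff Δ(3,4,3) = 1/34650; Σ_t [3,4]: t=3:−1/72 t=4:+1/576 = -7/576; (3j)²=7/198 [(3 4 3; -2 0 2)], sign=+1
I_A²/I_B² = (1/99)/(7/198) = 2/7

2/7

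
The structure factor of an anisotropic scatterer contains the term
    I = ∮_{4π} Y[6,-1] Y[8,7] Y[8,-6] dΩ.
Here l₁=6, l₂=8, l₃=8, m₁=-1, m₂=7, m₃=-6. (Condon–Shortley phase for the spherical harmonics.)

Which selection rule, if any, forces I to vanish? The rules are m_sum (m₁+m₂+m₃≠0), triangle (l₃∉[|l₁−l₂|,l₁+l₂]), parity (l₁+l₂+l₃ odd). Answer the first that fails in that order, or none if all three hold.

azimuthal sum: -1 + 7 − 6 = 0  ✓
2 ≤ 8 ≤ 14 (triangle on l)  ✓
L = 6 + 8 + 8 = 22 (even)  ✓

none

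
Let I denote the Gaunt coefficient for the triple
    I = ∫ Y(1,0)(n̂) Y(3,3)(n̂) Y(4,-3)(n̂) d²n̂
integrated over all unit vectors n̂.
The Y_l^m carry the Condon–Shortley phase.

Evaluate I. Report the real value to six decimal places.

m-sum 0 ✓  L=8 even ✓  2≤4≤4 ✓
Π(2lᵢ+1) = 3×7×9 = 189
triangle coeff Δ(1,3,4) = 1/252
Σ_t [0,0]: t=0:+1/36 = 1/36
(3j)²=4/63 [(1 3 4; 0 0 0)], sign=+1
Σ_t [0,0]: t=0:+1/720 = 1/720
(3j)²=1/36 [(1 3 4; 0 3 -3)], sign=-1
⇒ 4πI² = 1/3
I = (-1)√(1/3/(4π)) = -0.16286750

-0.162868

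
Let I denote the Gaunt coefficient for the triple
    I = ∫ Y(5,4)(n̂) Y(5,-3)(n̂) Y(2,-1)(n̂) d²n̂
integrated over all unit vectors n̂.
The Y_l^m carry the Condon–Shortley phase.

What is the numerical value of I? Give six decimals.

m-sum 0 ✓  L=12 even ✓  0≤2≤10 ✓
Π(2lᵢ+1) = 11×11×5 = 605
triangle coeff Δ(5,5,2) = 1/38610
Σ_t [3,5]: t=3:−1/2880 t=4:+1/576 t=5:−1/2880 = 1/960
(3j)²=10/429 [(5 5 2; 0 0 0)], sign=+1
Σ_t [0,1]: t=0:+1/80640 t=1:−1/10080 = -1/11520
(3j)²=49/1430 [(5 5 2; 4 -3 -1)], sign=+1
⇒ 4πI² = 245/507
I = (+1)√(245/507/(4π)) = 0.19609844

0.196098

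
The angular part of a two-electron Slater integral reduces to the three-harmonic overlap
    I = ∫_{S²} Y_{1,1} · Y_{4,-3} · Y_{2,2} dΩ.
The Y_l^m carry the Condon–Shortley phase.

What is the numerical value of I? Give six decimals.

l₃=2 ∉ [3,5] — triangle fails ⇒ I = 0

0.000000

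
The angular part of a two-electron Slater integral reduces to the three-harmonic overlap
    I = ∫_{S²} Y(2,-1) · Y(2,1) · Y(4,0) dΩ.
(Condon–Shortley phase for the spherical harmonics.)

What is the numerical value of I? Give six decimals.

0.161197

Rules hold: Σm=0, L=8 even, 0≤4≤4.
N = 5·5·9 = 225
Δ = 0!·4!·4!/9! = 1/630
Racah Σ t=0..0: t=0:+1/16 = 1/16
⇒ 3j(2 2 4; 0 0 0)² = 2/35, sgn +1
Racah Σ t=0..0: t=0:+1/36 = 1/36
⇒ 3j(2 2 4; -1 1 0)² = 8/315, sgn +1
4πI² = N·(3j₀)²·(3jₘ)² = 16/49
I = +1·√(0.326531/4π) = 0.16119702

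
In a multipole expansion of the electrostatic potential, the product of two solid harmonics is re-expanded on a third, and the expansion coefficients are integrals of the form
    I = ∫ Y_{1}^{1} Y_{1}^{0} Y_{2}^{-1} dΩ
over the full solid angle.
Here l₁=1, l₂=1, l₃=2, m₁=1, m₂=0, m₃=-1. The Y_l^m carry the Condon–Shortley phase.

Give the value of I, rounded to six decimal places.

-0.218510

Checks pass: Σm=0; 4 even; l₃=2∈[0,2].
(2·1+1)(2·1+1)(2·2+1) = 45
Δ: 0! 2! 2! / 5! → 1/30
sum: t=0:+1/1 = 1/1
3j²(1 1 2; 0 0 0) = Δ·Π!·Σ² = 2/15  (sign +1)
sum: t=0:+1/2 = 1/2
3j²(1 1 2; 1 0 -1) = Δ·Π!·Σ² = 1/10  (sign -1)
combine: 4πI² = 45·2/15·1/10 = 3/5
take √, sign -1: I = -0.21850969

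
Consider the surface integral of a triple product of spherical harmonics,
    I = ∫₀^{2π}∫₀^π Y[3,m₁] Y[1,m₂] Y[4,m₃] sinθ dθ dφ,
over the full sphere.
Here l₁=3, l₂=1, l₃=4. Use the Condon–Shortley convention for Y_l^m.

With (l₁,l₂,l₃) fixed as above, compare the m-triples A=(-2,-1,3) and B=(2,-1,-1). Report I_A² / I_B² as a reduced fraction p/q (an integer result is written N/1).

7/1

Same 3,1,4: normalisation and zero-m 3j drop out of the ratio.
A: Δ: 0! 6! 2! / 9! → 1/252; sum: t=0:+1/240 = 1/240; 3j²(3 1 4; -2 -1 3) = Δ·Π!·Σ² = 1/12  (sign -1)
B: Δ: 0! 6! 2! / 9! → 1/252; sum: t=0:+1/240 = 1/240; 3j²(3 1 4; 2 -1 -1) = Δ·Π!·Σ² = 1/84  (sign -1)
I_A²/I_B² = (1/12)/(1/84) = 7/1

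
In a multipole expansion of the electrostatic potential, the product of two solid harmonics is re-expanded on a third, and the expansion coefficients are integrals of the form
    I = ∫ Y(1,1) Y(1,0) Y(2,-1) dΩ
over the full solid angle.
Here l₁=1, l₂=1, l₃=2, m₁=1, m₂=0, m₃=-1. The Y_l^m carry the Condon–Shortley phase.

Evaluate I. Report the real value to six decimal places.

m-sum 0 ✓  L=4 even ✓  0≤2≤2 ✓
Π(2lᵢ+1) = 3×3×5 = 45
triangle coeff Δ(1,1,2) = 1/30
Σ_t [0,0]: t=0:+1/1 = 1/1
(3j)²=2/15 [(1 1 2; 0 0 0)], sign=+1
Σ_t [0,0]: t=0:+1/2 = 1/2
(3j)²=1/10 [(1 1 2; 1 0 -1)], sign=-1
⇒ 4πI² = 3/5
I = (-1)√(3/5/(4π)) = -0.21850969

-0.218510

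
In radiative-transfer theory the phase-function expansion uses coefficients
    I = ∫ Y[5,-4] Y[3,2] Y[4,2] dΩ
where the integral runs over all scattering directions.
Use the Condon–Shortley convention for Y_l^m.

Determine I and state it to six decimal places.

Rules hold: Σm=0, L=12 even, 2≤4≤8.
N = 11·7·9 = 693
Δ = 4!·6!·2!/13! = 1/180180
Racah Σ t=1..3: t=1:−1/576 t=2:+1/144 t=3:−1/576 = 1/288
⇒ 3j(5 3 4; 0 0 0)² = 20/1001, sgn +1
Racah Σ t=3..4: t=3:−1/8640 t=4:+1/2880 = 1/4320
⇒ 3j(5 3 4; -4 2 2)² = 8/429, sgn +1
4πI² = N·(3j₀)²·(3jₘ)² = 480/1859
I = +1·√(0.258203/4π) = 0.14334284

0.143343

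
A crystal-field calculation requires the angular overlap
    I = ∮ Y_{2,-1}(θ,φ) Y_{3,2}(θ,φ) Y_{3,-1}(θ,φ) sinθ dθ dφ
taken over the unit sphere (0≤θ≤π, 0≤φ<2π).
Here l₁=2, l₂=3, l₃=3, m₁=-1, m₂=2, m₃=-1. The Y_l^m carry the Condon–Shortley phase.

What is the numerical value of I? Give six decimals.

Rules hold: Σm=0, L=8 even, 1≤3≤5.
N = 5·7·7 = 245
Δ = 2!·2!·4!/9! = 1/3780
Racah Σ t=0..2: t=0:+1/24 t=1:−1/4 t=2:+1/24 = -1/6
⇒ 3j(2 3 3; 0 0 0)² = 4/105, sgn +1
Racah Σ t=1..2: t=1:−1/48 t=2:+1/12 = 1/16
⇒ 3j(2 3 3; -1 2 -1)² = 1/28, sgn +1
4πI² = N·(3j₀)²·(3jₘ)² = 1/3
I = +1·√(0.333333/4π) = 0.16286750

0.162868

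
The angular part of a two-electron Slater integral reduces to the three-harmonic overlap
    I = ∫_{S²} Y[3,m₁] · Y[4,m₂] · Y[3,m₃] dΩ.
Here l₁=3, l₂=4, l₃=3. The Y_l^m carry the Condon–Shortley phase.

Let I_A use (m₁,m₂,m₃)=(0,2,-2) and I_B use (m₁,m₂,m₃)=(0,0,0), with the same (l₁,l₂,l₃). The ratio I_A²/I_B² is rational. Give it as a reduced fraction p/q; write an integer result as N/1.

l's match ⇒ only the (l;m) 3-j factors differ between A and B.
A: triangle coeff Δ(3,4,3) = 1/34650; Σ_t [2,3]: t=2:+1/96 t=3:−1/72 = -1/288; (3j)²=1/462 [(3 4 3; 0 2 -2)], sign=+1
B: triangle coeff Δ(3,4,3) = 1/34650; Σ_t [1,3]: t=1:−1/72 t=2:+1/16 t=3:−1/72 = 5/144; (3j)²=2/77 [(3 4 3; 0 0 0)], sign=-1
I_A²/I_B² = (1/462)/(2/77) = 1/12

1/12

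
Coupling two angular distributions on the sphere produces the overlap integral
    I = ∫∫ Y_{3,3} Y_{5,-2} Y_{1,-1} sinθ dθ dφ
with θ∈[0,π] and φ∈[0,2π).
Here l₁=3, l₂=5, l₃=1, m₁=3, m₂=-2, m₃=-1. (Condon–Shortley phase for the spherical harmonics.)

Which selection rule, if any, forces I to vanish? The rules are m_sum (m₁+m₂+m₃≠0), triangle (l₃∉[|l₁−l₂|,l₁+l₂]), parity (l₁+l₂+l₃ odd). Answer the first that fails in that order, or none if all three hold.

Σmᵢ = 0  ✓
l₃∈[|l₁−l₂|,l₁+l₂]=[2,8], have l₃=1  ✗
Σlᵢ = 9 ⇒ odd

triangle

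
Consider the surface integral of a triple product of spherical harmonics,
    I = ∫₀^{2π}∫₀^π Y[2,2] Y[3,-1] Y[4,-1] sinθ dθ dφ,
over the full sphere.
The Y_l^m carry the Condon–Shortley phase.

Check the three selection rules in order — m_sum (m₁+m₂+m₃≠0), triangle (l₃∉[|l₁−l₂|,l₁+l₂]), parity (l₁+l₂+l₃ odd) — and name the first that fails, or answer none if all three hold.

m₁+m₂+m₃ = 2 − 1 − 1 = 0  ✓
triangle: |2−3|=1 ≤ l₃=4 ≤ 2+3=5  ✓
parity: l₁+l₂+l₃ = 9 is odd  ✗

parity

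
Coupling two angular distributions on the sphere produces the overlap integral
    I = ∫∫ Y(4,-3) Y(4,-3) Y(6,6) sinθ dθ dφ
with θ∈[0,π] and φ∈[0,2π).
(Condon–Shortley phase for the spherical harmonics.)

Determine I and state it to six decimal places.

m-sum 0 ✓  L=14 even ✓  0≤6≤8 ✓
Π(2lᵢ+1) = 9×9×13 = 1053
triangle coeff Δ(4,4,6) = 1/1261260
Σ_t [0,2]: t=0:+1/4608 t=1:−1/1296 t=2:+1/4608 = -7/20736
(3j)²=20/1287 [(4 4 6; 0 0 0)], sign=-1
Σ_t [1,1]: t=1:−1/518400 = -1/518400
(3j)²=7/195 [(4 4 6; -3 -3 6)], sign=-1
⇒ 4πI² = 84/143
I = (+1)√(84/143/(4π)) = 0.21620548

0.216205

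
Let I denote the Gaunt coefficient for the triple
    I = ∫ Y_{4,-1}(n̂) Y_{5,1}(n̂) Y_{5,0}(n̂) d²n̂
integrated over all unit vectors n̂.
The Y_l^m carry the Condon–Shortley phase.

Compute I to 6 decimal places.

-0.053153

m-sum 0 ✓  L=14 even ✓  1≤5≤9 ✓
Π(2lᵢ+1) = 9×11×11 = 1089
triangle coeff Δ(4,5,5) = 1/3153150
Σ_t [0,4]: t=0:+1/69120 t=1:−1/1728 t=2:+1/576 t=3:−1/1728 t=4:+1/69120 = 7/11520
(3j)²=2/143 [(4 5 5; 0 0 0)], sign=-1
Σ_t [1,4]: t=1:−1/17280 t=2:+1/1152 t=3:−1/864 t=4:+1/6912 = -7/34560
(3j)²=1/429 [(4 5 5; -1 1 0)], sign=+1
⇒ 4πI² = 6/169
I = (-1)√(6/169/(4π)) = -0.05315295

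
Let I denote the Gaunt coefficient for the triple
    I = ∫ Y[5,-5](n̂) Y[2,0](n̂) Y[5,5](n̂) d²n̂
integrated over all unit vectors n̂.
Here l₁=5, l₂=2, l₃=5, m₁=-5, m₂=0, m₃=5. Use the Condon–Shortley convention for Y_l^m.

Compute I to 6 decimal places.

m-sum 0 ✓  L=12 even ✓  3≤5≤7 ✓
Π(2lᵢ+1) = 11×5×11 = 605
triangle coeff Δ(5,2,5) = 1/38610
Σ_t [0,2]: t=0:+1/2880 t=1:−1/576 t=2:+1/2880 = -1/960
(3j)²=10/429 [(5 2 5; 0 0 0)], sign=+1
Σ_t [2,2]: t=2:+1/161280 = 1/161280
(3j)²=15/286 [(5 2 5; -5 0 5)], sign=+1
⇒ 4πI² = 125/169
I = (+1)√(125/169/(4π)) = 0.24260890

0.242609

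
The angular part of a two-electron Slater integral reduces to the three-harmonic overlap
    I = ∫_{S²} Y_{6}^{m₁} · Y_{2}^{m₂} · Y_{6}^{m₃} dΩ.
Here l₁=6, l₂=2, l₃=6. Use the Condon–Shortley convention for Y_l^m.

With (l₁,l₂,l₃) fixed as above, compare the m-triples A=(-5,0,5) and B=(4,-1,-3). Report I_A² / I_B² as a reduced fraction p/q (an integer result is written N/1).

Same 6,2,6: normalisation and zero-m 3j drop out of the ratio.
A: Δ: 2! 10! 2! / 15! → 1/90090; sum: t=1:−1/3628800 t=2:+1/1451520 = 1/2419200; 3j²(6 2 6; -5 0 5) = Δ·Π!·Σ² = 11/910  (sign -1)
B: Δ: 2! 10! 2! / 15! → 1/90090; sum: t=0:+1/161280 t=1:−1/725760 = 1/207360; 3j²(6 2 6; 4 -1 -3) = Δ·Π!·Σ² = 7/286  (sign -1)
I_A²/I_B² = (11/910)/(7/286) = 121/245

121/245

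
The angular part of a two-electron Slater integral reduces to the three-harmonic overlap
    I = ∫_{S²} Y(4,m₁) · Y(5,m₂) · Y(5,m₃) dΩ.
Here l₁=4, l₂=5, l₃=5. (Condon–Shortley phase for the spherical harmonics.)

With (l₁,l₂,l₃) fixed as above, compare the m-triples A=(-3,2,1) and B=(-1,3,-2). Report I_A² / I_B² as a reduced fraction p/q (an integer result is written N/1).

Shared (l₁,l₂,l₃)=(4,5,5): N and (l;000)² cancel in I_A²/I_B².
A: Δ = 4!·4!·6!/15! = 1/3153150; Racah Σ t=3..4: t=3:−1/6912 t=4:+1/5184 = 1/20736; ⇒ 3j(4 5 5; -3 2 1)² = 5/2574, sgn +1
B: Δ = 4!·4!·6!/15! = 1/3153150; Racah Σ t=2..4: t=2:+1/17280 t=3:−1/2880 t=4:+1/6912 = -1/6912; ⇒ 3j(4 5 5; -1 3 -2)² = 5/429, sgn +1
I_A²/I_B² = (5/2574)/(5/429) = 1/6

1/6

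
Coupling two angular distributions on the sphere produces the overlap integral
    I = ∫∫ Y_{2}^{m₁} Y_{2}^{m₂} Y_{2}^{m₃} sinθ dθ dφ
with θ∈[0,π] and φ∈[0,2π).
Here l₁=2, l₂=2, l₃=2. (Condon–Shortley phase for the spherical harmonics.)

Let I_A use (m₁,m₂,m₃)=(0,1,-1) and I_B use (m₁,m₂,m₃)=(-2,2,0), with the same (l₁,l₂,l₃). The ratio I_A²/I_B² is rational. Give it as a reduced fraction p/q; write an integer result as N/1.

1/4

Same 2,2,2: normalisation and zero-m 3j drop out of the ratio.
A: Δ: 2! 2! 2! / 7! → 1/630; sum: t=1:−1/2 t=2:+1/4 = -1/4; 3j²(2 2 2; 0 1 -1) = Δ·Π!·Σ² = 1/70  (sign +1)
B: Δ: 2! 2! 2! / 7! → 1/630; sum: t=2:+1/8 = 1/8; 3j²(2 2 2; -2 2 0) = Δ·Π!·Σ² = 2/35  (sign +1)
I_A²/I_B² = (1/70)/(2/35) = 1/4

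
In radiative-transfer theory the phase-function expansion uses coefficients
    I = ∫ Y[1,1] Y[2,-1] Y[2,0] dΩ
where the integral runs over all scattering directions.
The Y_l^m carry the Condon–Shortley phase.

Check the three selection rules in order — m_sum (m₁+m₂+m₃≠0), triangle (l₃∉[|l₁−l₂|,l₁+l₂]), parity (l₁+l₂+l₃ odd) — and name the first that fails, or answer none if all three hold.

parity

azimuthal sum: 1 − 1 + 0 = 0  ✓
1 ≤ 2 ≤ 3 (triangle on l)  ✓
L = 1 + 2 + 2 = 5 (odd)  ✗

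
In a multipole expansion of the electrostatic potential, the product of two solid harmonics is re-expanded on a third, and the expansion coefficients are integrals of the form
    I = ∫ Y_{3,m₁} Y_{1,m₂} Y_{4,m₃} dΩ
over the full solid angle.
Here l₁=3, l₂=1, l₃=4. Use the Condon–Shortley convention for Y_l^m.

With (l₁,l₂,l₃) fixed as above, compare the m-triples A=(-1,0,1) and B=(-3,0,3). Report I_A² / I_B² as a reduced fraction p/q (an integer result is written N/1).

Same 3,1,4: normalisation and zero-m 3j drop out of the ratio.
A: Δ: 0! 6! 2! / 9! → 1/252; sum: t=0:+1/48 = 1/48; 3j²(3 1 4; -1 0 1) = Δ·Π!·Σ² = 5/84  (sign -1)
B: Δ: 0! 6! 2! / 9! → 1/252; sum: t=0:+1/720 = 1/720; 3j²(3 1 4; -3 0 3) = Δ·Π!·Σ² = 1/36  (sign -1)
I_A²/I_B² = (5/84)/(1/36) = 15/7

15/7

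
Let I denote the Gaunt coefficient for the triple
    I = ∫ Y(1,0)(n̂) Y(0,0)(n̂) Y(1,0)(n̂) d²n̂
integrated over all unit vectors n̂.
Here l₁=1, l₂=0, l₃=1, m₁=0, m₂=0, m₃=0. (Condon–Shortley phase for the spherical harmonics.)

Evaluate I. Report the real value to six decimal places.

m-sum 0 ✓  L=2 even ✓  1≤1≤1 ✓
Π(2lᵢ+1) = 3×1×3 = 9
triangle coeff Δ(1,0,1) = 1/3
Σ_t [0,0]: t=0:+1/1 = 1/1
(3j)²=1/3 [(1 0 1; 0 0 0)], sign=-1
(m-triple is (0,0,0) — same symbol as above.)
⇒ 4πI² = 1/1
I = (+1)√(1/1/(4π)) = 0.28209479

0.282095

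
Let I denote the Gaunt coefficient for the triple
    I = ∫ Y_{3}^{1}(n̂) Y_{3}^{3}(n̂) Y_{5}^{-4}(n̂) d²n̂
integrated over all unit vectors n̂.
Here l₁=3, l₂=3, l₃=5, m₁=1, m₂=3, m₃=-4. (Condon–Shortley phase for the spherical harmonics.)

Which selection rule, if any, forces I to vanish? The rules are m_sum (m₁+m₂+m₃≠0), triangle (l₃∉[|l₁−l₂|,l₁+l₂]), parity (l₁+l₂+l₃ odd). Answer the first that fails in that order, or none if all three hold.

azimuthal sum: 1 + 3 − 4 = 0  ✓
0 ≤ 5 ≤ 6 (triangle on l)  ✓
L = 3 + 3 + 5 = 11 (odd)  ✗

parity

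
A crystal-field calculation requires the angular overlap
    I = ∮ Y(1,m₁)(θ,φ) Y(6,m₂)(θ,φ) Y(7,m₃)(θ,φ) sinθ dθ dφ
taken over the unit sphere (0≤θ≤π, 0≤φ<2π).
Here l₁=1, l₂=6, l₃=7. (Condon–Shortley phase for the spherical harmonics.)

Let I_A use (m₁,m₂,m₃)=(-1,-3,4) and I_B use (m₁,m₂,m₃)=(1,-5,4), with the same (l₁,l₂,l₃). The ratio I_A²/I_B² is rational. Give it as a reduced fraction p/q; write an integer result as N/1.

55/3

Same 1,6,7: normalisation and zero-m 3j drop out of the ratio.
A: Δ: 0! 2! 12! / 15! → 1/1365; sum: t=0:+1/4354560 = 1/4354560; 3j²(1 6 7; -1 -3 4) = Δ·Π!·Σ² = 11/273  (sign -1)
B: Δ: 0! 2! 12! / 15! → 1/1365; sum: t=0:+1/79833600 = 1/79833600; 3j²(1 6 7; 1 -5 4) = Δ·Π!·Σ² = 1/455  (sign -1)
I_A²/I_B² = (11/273)/(1/455) = 55/3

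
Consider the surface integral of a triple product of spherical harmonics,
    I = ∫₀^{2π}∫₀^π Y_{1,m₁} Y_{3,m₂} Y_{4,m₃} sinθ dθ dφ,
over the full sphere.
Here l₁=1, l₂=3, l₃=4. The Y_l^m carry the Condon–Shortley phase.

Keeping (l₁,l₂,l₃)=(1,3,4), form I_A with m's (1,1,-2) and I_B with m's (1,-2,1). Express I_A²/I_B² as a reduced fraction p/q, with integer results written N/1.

5/1

Same 1,3,4: normalisation and zero-m 3j drop out of the ratio.
A: Δ: 0! 2! 6! / 9! → 1/252; sum: t=0:+1/96 = 1/96; 3j²(1 3 4; 1 1 -2) = Δ·Π!·Σ² = 5/84  (sign +1)
B: Δ: 0! 2! 6! / 9! → 1/252; sum: t=0:+1/240 = 1/240; 3j²(1 3 4; 1 -2 1) = Δ·Π!·Σ² = 1/84  (sign -1)
I_A²/I_B² = (5/84)/(1/84) = 5/1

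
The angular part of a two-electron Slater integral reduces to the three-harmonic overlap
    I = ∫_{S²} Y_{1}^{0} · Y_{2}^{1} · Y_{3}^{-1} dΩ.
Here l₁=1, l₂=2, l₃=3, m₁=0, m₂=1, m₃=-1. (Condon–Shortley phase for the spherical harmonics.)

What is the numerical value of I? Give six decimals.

-0.233597

Checks pass: Σm=0; 6 even; l₃=3∈[1,3].
(2·1+1)(2·2+1)(2·3+1) = 105
Δ: 0! 2! 4! / 7! → 1/105
sum: t=0:+1/4 = 1/4
3j²(1 2 3; 0 0 0) = Δ·Π!·Σ² = 3/35  (sign -1)
sum: t=0:+1/6 = 1/6
3j²(1 2 3; 0 1 -1) = Δ·Π!·Σ² = 8/105  (sign +1)
combine: 4πI² = 105·3/35·8/105 = 24/35
take √, sign -1: I = -0.23359668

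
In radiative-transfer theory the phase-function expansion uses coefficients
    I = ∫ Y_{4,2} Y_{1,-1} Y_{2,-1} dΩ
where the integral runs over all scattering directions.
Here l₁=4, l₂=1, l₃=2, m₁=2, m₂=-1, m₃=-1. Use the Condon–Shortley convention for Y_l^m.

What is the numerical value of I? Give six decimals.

0.000000

l₃=2 ∉ [3,5] — triangle fails ⇒ I = 0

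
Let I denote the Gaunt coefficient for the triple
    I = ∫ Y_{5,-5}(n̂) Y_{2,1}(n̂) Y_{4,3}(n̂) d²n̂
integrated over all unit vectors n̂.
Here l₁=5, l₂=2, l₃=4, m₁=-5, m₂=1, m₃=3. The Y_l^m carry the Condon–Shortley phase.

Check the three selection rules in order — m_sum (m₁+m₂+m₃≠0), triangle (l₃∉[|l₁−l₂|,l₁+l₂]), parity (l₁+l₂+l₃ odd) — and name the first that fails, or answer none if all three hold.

Σmᵢ = -1  ✗
l₃∈[|l₁−l₂|,l₁+l₂]=[3,7], have l₃=4
Σlᵢ = 11 ⇒ odd

m_sum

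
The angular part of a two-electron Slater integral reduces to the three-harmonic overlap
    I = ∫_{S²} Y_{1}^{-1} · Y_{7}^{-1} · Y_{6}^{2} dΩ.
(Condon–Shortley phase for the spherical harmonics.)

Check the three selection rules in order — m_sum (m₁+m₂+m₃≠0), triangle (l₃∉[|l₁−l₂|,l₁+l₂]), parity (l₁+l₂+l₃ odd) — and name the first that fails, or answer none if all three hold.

none

m₁+m₂+m₃ = -1 − 1 + 2 = 0  ✓
triangle: |1−7|=6 ≤ l₃=6 ≤ 1+7=8  ✓
parity: l₁+l₂+l₃ = 14 is even  ✓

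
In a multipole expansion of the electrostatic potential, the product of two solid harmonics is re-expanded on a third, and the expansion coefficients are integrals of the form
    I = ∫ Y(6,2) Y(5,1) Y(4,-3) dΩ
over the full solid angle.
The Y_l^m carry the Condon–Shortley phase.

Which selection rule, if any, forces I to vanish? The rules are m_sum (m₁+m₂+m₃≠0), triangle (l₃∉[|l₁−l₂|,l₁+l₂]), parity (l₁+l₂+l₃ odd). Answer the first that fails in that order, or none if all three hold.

parity

m₁+m₂+m₃ = 2 + 1 − 3 = 0  ✓
triangle: |6−5|=1 ≤ l₃=4 ≤ 6+5=11  ✓
parity: l₁+l₂+l₃ = 15 is odd  ✗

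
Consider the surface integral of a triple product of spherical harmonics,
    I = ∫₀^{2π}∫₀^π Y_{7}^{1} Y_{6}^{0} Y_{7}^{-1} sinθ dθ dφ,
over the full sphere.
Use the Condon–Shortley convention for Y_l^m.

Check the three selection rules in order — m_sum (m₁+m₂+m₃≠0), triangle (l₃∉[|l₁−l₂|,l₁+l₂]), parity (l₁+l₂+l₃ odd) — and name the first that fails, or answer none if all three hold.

Σmᵢ = 0  ✓
l₃∈[|l₁−l₂|,l₁+l₂]=[1,13], have l₃=7  ✓
Σlᵢ = 20 ⇒ even  ✓

none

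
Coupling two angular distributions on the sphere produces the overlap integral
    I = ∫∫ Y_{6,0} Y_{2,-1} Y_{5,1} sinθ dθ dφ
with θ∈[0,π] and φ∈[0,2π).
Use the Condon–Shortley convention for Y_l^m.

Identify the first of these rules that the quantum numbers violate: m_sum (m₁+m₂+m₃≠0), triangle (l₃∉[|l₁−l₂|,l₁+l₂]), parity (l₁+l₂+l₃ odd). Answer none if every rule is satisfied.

azimuthal sum: 0 − 1 + 1 = 0  ✓
4 ≤ 5 ≤ 8 (triangle on l)  ✓
L = 6 + 2 + 5 = 13 (odd)  ✗

parity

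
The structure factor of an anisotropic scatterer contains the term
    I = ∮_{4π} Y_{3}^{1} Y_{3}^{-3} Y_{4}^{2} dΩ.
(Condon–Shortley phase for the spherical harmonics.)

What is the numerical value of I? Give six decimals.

-0.188451

m-sum 0 ✓  L=10 even ✓  0≤4≤6 ✓
Π(2lᵢ+1) = 7×7×9 = 441
triangle coeff Δ(3,3,4) = 1/34650
Σ_t [0,2]: t=0:+1/72 t=1:−1/16 t=2:+1/72 = -5/144
(3j)²=2/77 [(3 3 4; 0 0 0)], sign=-1
Σ_t [0,0]: t=0:+1/192 = 1/192
(3j)²=3/77 [(3 3 4; 1 -3 2)], sign=+1
⇒ 4πI² = 54/121
I = (-1)√(54/121/(4π)) = -0.18845135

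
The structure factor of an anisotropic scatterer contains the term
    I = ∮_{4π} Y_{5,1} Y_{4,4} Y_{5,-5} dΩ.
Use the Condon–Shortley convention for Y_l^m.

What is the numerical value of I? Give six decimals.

-0.075170

Checks pass: Σm=0; 14 even; l₃=5∈[1,9].
(2·5+1)(2·4+1)(2·5+1) = 1089
Δ: 4! 6! 4! / 15! → 1/3153150
sum: t=0:+1/69120 t=1:−1/1728 t=2:+1/576 t=3:−1/1728 t=4:+1/69120 = 7/11520
3j²(5 4 5; 0 0 0) = Δ·Π!·Σ² = 2/143  (sign -1)
sum: t=4:+1/414720 = 1/414720
3j²(5 4 5; 1 4 -5) = Δ·Π!·Σ² = 2/429  (sign +1)
combine: 4πI² = 1089·2/143·2/429 = 12/169
take √, sign -1: I = -0.07516962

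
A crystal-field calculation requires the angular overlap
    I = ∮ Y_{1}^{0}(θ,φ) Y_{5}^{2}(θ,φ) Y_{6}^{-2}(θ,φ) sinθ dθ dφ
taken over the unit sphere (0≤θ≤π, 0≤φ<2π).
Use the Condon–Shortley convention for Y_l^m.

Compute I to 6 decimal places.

m-sum 0 ✓  L=12 even ✓  4≤6≤6 ✓
Π(2lᵢ+1) = 3×11×13 = 429
triangle coeff Δ(1,5,6) = 1/858
Σ_t [0,0]: t=0:+1/14400 = 1/14400
(3j)²=6/143 [(1 5 6; 0 0 0)], sign=+1
Σ_t [0,0]: t=0:+1/30240 = 1/30240
(3j)²=16/429 [(1 5 6; 0 2 -2)], sign=+1
⇒ 4πI² = 96/143
I = (+1)√(96/143/(4π)) = 0.23113338

0.231133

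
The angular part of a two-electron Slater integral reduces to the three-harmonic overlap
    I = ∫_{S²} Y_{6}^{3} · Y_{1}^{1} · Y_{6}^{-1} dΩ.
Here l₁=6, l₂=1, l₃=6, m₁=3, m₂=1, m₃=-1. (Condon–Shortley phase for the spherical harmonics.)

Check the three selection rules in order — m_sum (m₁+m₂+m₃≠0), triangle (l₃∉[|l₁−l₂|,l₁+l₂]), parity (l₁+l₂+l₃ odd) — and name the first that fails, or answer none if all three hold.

m₁+m₂+m₃ = 3 + 1 − 1 = 3  ✗
triangle: |6−1|=5 ≤ l₃=6 ≤ 6+1=7
parity: l₁+l₂+l₃ = 13 is odd

m_sum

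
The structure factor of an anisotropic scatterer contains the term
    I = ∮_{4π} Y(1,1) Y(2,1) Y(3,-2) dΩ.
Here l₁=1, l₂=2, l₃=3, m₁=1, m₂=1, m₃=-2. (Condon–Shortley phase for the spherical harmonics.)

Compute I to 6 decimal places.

0.261169

m-sum 0 ✓  L=6 even ✓  1≤3≤3 ✓
Π(2lᵢ+1) = 3×5×7 = 105
triangle coeff Δ(1,2,3) = 1/105
Σ_t [0,0]: t=0:+1/4 = 1/4
(3j)²=3/35 [(1 2 3; 0 0 0)], sign=-1
Σ_t [0,0]: t=0:+1/12 = 1/12
(3j)²=2/21 [(1 2 3; 1 1 -2)], sign=-1
⇒ 4πI² = 6/7
I = (+1)√(6/7/(4π)) = 0.26116903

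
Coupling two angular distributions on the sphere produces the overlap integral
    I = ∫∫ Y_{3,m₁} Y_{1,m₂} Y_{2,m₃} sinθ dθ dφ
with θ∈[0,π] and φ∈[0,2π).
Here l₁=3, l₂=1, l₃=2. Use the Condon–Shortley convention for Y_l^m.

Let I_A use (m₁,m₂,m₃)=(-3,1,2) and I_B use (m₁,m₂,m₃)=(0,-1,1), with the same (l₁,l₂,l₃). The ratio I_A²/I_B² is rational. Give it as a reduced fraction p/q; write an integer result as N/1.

Shared (l₁,l₂,l₃)=(3,1,2): N and (l;000)² cancel in I_A²/I_B².
A: Δ = 2!·4!·0!/7! = 1/105; Racah Σ t=2..2: t=2:+1/48 = 1/48; ⇒ 3j(3 1 2; -3 1 2)² = 1/7, sgn +1
B: Δ = 2!·4!·0!/7! = 1/105; Racah Σ t=0..0: t=0:+1/12 = 1/12; ⇒ 3j(3 1 2; 0 -1 1)² = 1/35, sgn -1
I_A²/I_B² = (1/7)/(1/35) = 5/1

5/1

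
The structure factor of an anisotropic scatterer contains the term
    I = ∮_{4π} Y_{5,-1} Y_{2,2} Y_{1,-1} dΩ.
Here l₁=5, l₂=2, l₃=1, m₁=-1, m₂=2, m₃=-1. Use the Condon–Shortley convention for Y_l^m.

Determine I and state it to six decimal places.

0.000000

l₃=1 ∉ [3,7] — triangle fails ⇒ I = 0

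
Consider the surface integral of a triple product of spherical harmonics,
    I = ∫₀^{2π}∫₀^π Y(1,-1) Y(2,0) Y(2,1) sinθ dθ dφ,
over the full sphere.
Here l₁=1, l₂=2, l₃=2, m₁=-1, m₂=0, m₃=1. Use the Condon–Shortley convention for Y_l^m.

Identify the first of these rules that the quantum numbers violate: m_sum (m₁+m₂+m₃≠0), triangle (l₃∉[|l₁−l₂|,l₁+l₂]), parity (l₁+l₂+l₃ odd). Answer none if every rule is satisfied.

m₁+m₂+m₃ = -1 + 0 + 1 = 0  ✓
triangle: |1−2|=1 ≤ l₃=2 ≤ 1+2=3  ✓
parity: l₁+l₂+l₃ = 5 is odd  ✗

parity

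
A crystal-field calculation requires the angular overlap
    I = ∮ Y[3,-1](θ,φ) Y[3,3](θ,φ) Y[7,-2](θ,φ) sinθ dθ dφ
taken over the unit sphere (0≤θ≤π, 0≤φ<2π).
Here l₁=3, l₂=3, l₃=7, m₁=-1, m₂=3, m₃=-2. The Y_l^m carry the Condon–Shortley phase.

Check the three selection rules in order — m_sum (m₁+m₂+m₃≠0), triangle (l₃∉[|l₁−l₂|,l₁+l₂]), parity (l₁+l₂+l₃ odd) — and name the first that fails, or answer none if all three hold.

Σmᵢ = 0  ✓
l₃∈[|l₁−l₂|,l₁+l₂]=[0,6], have l₃=7  ✗
Σlᵢ = 13 ⇒ odd

triangle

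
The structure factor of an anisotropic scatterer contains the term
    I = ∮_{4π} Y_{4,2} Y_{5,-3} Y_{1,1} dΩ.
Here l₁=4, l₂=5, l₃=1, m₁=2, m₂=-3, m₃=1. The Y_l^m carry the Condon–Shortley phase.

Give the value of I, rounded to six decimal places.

-0.259847

Rules hold: Σm=0, L=10 even, 1≤1≤9.
N = 9·11·3 = 297
Δ = 8!·0!·2!/11! = 1/495
Racah Σ t=4..4: t=4:+1/576 = 1/576
⇒ 3j(4 5 1; 0 0 0)² = 5/99, sgn -1
Racah Σ t=2..2: t=2:+1/2880 = 1/2880
⇒ 3j(4 5 1; 2 -3 1)² = 28/495, sgn +1
4πI² = N·(3j₀)²·(3jₘ)² = 28/33
I = -1·√(0.848485/4π) = -0.25984664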